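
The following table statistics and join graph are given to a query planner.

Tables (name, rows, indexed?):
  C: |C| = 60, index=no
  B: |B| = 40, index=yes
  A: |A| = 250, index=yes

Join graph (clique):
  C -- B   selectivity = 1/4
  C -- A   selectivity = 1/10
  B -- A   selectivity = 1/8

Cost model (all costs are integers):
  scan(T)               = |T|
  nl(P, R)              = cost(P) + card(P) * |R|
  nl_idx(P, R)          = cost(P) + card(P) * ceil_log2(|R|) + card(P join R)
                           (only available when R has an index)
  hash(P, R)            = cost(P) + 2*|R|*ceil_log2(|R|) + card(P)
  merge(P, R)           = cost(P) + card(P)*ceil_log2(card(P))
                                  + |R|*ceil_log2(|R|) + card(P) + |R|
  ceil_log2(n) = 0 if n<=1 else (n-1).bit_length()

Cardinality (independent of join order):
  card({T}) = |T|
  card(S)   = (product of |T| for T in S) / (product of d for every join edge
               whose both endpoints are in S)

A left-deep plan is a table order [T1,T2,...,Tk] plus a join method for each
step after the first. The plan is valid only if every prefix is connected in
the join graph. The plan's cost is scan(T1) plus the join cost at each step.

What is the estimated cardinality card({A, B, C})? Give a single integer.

Tables in S: A(250), B(40), C(60)
Edges inside S: C-B(d=4), C-A(d=10), B-A(d=8)
numerator = 250 * 40 * 60 = 600000
denominator = 4 * 10 * 8 = 320
card(S) = 600000 / 320 = 1875

1875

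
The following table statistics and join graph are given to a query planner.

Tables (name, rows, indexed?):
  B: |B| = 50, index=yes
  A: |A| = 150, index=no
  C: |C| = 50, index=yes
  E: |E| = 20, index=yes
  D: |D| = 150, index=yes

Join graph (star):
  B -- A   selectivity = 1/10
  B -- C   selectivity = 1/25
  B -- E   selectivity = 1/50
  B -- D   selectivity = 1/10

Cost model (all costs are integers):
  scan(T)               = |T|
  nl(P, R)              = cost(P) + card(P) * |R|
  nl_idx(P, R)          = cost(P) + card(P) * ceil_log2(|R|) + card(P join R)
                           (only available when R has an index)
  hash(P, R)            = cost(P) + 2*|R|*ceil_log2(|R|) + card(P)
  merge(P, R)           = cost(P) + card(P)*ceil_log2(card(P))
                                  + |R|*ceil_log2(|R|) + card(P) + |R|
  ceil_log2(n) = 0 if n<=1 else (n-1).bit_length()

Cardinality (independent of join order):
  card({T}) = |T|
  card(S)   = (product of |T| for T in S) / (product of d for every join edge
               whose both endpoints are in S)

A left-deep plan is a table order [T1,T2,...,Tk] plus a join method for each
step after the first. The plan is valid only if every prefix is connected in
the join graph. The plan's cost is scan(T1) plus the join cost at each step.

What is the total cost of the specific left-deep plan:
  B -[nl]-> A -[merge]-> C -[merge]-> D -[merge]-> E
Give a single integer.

395620

step 1: scan B: cost=50, card=50
step 2: join A via nl
    card(P join A) = 50*150/(10) = 750
    cost = 50 + 50*150 = 7550
step 3: join C via merge
    card(P join C) = 750*50/(25) = 1500
    cost = 7550 + 750*10 + 50*6 + 750 + 50 = 16150
step 4: join D via merge
    card(P join D) = 1500*150/(10) = 22500
    cost = 16150 + 1500*11 + 150*8 + 1500 + 150 = 35500
step 5: join E via merge
    card(P join E) = 22500*20/(50) = 9000
    cost = 35500 + 22500*15 + 20*5 + 22500 + 20 = 395620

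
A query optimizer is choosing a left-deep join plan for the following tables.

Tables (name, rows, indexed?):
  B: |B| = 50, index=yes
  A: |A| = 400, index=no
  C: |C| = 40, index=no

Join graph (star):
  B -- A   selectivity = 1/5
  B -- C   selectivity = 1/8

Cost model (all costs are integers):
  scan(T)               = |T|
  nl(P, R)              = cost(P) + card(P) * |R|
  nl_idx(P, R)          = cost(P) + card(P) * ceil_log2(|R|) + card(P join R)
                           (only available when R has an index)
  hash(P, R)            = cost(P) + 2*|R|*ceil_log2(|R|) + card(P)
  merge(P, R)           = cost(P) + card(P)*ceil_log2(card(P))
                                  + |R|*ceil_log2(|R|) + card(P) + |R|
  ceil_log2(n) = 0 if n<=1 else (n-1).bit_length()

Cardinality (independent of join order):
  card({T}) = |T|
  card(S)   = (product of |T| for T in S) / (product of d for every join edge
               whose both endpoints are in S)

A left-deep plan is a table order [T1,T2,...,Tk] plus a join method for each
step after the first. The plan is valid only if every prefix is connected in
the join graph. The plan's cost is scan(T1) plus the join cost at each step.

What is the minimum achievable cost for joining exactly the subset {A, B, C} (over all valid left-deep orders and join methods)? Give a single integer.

5880

Selinger DP over subsets of {A,B,C}:
  {B}: scan cost=50, card=50
  {A}: scan cost=400, card=400
  {C}: scan cost=40, card=40
  {AB}: card=4000; try (B,hash)→1400, (A,merge)→4400, (B,merge)→4750, (B,nl_idx)→6800, (A,hash)→7300, (A,nl)→20050 …(+1); best=1400 via (B,hash)
  {BC}: card=250; try (B,nl_idx)→530, (C,hash)→580, (B,merge)→670, (C,merge)→680, (B,hash)→680, (B,nl)→2040 …(+1); best=530 via (B,nl_idx)
  {ABC}: card=20000; try (C,hash)→5880, (A,merge)→6780, (A,hash)→7980, (C,merge)→53680, (A,nl)→100530, (C,nl)→161400; best=5880 via (C,hash)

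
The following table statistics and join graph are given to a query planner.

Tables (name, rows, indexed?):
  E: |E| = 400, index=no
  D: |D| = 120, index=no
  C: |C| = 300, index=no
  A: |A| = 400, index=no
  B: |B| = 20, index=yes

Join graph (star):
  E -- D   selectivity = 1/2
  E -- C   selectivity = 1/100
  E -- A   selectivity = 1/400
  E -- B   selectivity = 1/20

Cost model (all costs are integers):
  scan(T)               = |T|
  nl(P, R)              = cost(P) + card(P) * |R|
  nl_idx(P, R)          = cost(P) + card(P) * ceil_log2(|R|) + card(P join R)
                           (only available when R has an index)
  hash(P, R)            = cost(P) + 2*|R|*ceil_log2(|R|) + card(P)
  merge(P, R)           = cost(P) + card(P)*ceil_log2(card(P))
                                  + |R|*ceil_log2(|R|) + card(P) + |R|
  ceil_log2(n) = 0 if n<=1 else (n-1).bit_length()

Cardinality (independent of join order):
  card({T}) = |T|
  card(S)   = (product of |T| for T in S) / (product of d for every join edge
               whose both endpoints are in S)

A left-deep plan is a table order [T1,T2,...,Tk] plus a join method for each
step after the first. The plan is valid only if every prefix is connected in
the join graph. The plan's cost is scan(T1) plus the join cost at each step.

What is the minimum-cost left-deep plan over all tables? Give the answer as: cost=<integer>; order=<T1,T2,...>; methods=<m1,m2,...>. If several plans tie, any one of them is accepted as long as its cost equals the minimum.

cost=17280; order=A,E,B,C,D; methods=hash,hash,hash,hash

Selinger DP (subsets sized 1..n):
  {E}: scan cost=400, card=400
  {D}: scan cost=120, card=120
  {C}: scan cost=300, card=300
  {A}: scan cost=400, card=400
  {B}: scan cost=20, card=20
  {DE}: card=24000; try (D,hash)→2480, (E,merge)→5080, (D,merge)→5360, (E,hash)→7440, (E,nl)→48120, (D,nl)→48400; best=2480 via (D,hash)
  {CE}: card=1200; try (C,hash)→6200, (E,merge)→7300, (C,merge)→7400, (E,hash)→7800, (E,nl)→120300, (C,nl)→120400; best=6200 via (C,hash)
  {AE}: card=400; try (E,hash)→8000, (A,hash)→8000, (E,merge)→8400, (A,merge)→8400, (E,nl)→160400, (A,nl)→160400; best=8000 via (E,hash)
  {BE}: card=400; try (B,hash)→1000, (B,nl_idx)→2800, (E,merge)→4140, (B,merge)→4520, (E,hash)→7240, (E,nl)→8020 …(+1); best=1000 via (B,hash)
  {CDE}: card=72000; try (D,hash)→9080, (D,merge)→21560, (C,hash)→31880, (D,nl)→150200, (C,merge)→389480, (C,nl)→7202480; best=9080 via (D,hash)
  {ADE}: card=24000; try (D,hash)→10080, (D,merge)→12960, (A,hash)→33680, (D,nl)→56000, (A,merge)→390480, (A,nl)→9602480; best=10080 via (D,hash)
  {BDE}: card=24000; try (D,hash)→3080, (D,merge)→5960, (B,hash)→26680, (D,nl)→49000, (B,nl_idx)→146480, (B,merge)→386600 …(+1); best=3080 via (D,hash)
  {ACE}: card=1200; try (C,hash)→13800, (A,hash)→14600, (C,merge)→15000, (A,merge)→24600, (C,nl)→128000, (A,nl)→486200; best=13800 via (C,hash)
  {BCE}: card=1200; try (C,hash)→6800, (B,hash)→7600, (C,merge)→8000, (B,nl_idx)→13400, (B,merge)→20720, (B,nl)→30200 …(+1); best=6800 via (C,hash)
  {ABE}: card=400; try (B,hash)→8600, (A,hash)→8600, (A,merge)→9000, (B,nl_idx)→10400, (B,merge)→12120, (B,nl)→16000 …(+1); best=8600 via (B,hash)
  {ACDE}: card=72000; try (D,hash)→16680, (D,merge)→29160, (C,hash)→39480, (A,hash)→88280, (D,nl)→157800, (C,merge)→397080 …(+3); best=16680 via (D,hash)
  {BCDE}: card=72000; try (D,hash)→9680, (D,merge)→22160, (C,hash)→32480, (B,hash)→81280, (D,nl)→150800, (C,merge)→390080 …(+4); best=9680 via (D,hash)
  {ABDE}: card=24000; try (D,hash)→10680, (D,merge)→13560, (B,hash)→34280, (A,hash)→34280, (D,nl)→56600, (B,nl_idx)→154080 …(+4); best=10680 via (D,hash)
  {ABCE}: card=1200; try (C,hash)→14400, (B,hash)→15200, (A,hash)→15200, (C,merge)→15600, (B,nl_idx)→21000, (A,merge)→25200 …(+4); best=14400 via (C,hash)
  {ABCDE}: card=72000; try (D,hash)→17280, (D,merge)→29760, (C,hash)→40080, (B,hash)→88880, (A,hash)→88880, (D,nl)→158400 …(+7); best=17280 via (D,hash)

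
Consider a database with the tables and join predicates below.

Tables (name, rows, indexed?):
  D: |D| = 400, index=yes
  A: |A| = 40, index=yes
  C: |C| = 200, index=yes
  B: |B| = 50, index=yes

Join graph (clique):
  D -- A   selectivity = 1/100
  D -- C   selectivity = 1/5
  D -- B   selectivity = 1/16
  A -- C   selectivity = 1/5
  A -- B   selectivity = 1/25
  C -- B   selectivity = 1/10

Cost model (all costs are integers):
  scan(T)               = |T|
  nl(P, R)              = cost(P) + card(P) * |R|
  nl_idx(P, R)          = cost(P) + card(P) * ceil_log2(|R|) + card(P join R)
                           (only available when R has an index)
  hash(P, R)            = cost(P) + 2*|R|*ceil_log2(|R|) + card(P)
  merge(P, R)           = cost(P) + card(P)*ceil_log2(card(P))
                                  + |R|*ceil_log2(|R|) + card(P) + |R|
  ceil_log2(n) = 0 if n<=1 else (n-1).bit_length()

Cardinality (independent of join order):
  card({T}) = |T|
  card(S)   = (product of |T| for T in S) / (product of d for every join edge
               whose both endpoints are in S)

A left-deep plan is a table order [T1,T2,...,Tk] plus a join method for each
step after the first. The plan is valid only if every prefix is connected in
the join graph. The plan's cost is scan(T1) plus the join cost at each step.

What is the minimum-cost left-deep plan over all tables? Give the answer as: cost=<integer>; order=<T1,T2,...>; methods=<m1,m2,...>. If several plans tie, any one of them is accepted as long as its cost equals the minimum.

cost=1276; order=A,B,D,C; methods=nl_idx,nl_idx,nl_idx

Selinger DP (subsets sized 1..n):
  {D}: scan cost=400, card=400
  {A}: scan cost=40, card=40
  {C}: scan cost=200, card=200
  {B}: scan cost=50, card=50
  {AD}: card=160; try (D,nl_idx)→560, (A,hash)→1280, (A,nl_idx)→2960, (D,merge)→4320, (A,merge)→4680, (D,hash)→7280 …(+2); best=560 via (D,nl_idx)
  {CD}: card=16000; try (C,hash)→4000, (D,merge)→6000, (C,merge)→6200, (D,hash)→7600, (D,nl_idx)→18000, (C,nl_idx)→19600 …(+2); best=4000 via (C,hash)
  {BD}: card=1250; try (B,hash)→1400, (D,nl_idx)→1750, (B,nl_idx)→4050, (D,merge)→4400, (B,merge)→4750, (D,hash)→7300 …(+2); best=1400 via (B,hash)
  {AC}: card=1600; try (A,hash)→880, (C,nl_idx)→1960, (C,merge)→2120, (A,merge)→2280, (A,nl_idx)→3000, (C,hash)→3280 …(+2); best=880 via (A,hash)
  {AB}: card=80; try (B,nl_idx)→360, (A,nl_idx)→430, (A,hash)→580, (B,merge)→670, (B,hash)→680, (A,merge)→680 …(+2); best=360 via (B,nl_idx)
  {BC}: card=1000; try (B,hash)→1000, (C,nl_idx)→1450, (C,merge)→2200, (B,merge)→2350, (B,nl_idx)→2400, (C,hash)→3300 …(+2); best=1000 via (B,hash)
  {ACD}: card=1280; try (C,nl_idx)→3120, (C,merge)→3800, (C,hash)→3920, (D,hash)→9680, (D,nl_idx)→16560, (A,hash)→20480 …(+6); best=3120 via (C,nl_idx)
  {ABD}: card=20; try (D,nl_idx)→1100, (B,hash)→1320, (B,nl_idx)→1540, (B,merge)→2350, (A,hash)→3130, (D,merge)→5000 …(+6); best=1100 via (D,nl_idx)
  {BCD}: card=5000; try (C,hash)→5850, (D,hash)→9200, (D,nl_idx)→15000, (D,merge)→16000, (C,nl_idx)→16400, (C,merge)→18200 …(+6); best=5850 via (C,hash)
  {ABC}: card=320; try (C,nl_idx)→1320, (A,hash)→2480, (C,merge)→2800, (B,hash)→3080, (C,hash)→3640, (A,nl_idx)→7320 …(+6); best=1320 via (C,nl_idx)
  {ABCD}: card=16; try (C,nl_idx)→1276, (C,merge)→3020, (D,nl_idx)→4216, (C,hash)→4320, (B,hash)→5000, (C,nl)→5100 …(+10); best=1276 via (C,nl_idx)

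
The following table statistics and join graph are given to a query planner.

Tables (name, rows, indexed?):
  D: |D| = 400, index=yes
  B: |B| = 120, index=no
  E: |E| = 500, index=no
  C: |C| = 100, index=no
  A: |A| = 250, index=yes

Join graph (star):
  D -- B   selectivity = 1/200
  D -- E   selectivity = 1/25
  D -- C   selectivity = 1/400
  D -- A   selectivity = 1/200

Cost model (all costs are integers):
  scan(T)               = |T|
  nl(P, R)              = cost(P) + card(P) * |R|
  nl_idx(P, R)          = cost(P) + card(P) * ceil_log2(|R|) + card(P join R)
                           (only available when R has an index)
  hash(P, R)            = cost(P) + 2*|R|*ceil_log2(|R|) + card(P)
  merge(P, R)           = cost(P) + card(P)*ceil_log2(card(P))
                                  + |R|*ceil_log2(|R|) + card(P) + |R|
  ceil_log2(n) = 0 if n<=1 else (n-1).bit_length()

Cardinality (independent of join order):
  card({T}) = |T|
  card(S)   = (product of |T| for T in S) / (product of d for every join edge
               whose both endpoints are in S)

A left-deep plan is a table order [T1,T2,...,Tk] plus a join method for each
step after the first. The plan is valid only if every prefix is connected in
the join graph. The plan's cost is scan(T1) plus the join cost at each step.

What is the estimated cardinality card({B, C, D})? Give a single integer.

Tables in S: B(120), C(100), D(400)
Edges inside S: D-B(d=200), D-C(d=400)
numerator = 120 * 100 * 400 = 4800000
denominator = 200 * 400 = 80000
card(S) = 4800000 / 80000 = 60

60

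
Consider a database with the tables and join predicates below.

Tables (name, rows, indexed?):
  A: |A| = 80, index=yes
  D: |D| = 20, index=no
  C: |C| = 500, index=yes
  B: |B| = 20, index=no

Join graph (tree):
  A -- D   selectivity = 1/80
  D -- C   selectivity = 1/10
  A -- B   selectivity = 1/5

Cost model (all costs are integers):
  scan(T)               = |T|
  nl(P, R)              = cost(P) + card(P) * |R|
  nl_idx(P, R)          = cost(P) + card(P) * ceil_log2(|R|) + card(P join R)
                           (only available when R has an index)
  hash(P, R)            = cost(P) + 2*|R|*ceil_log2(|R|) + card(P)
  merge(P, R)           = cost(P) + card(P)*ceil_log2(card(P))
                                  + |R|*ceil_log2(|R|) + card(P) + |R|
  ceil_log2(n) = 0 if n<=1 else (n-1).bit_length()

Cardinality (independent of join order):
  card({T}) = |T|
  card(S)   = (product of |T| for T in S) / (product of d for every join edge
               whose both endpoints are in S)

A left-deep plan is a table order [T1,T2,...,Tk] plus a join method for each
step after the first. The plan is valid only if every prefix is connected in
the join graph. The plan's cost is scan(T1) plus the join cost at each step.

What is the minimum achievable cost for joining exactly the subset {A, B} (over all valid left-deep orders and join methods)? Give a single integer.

360

Selinger DP over subsets of {A,B}:
  {A}: scan cost=80, card=80
  {B}: scan cost=20, card=20
  {AB}: card=320; try (B,hash)→360, (A,nl_idx)→480, (A,merge)→780, (B,merge)→840, (A,hash)→1160, (A,nl)→1620 …(+1); best=360 via (B,hash)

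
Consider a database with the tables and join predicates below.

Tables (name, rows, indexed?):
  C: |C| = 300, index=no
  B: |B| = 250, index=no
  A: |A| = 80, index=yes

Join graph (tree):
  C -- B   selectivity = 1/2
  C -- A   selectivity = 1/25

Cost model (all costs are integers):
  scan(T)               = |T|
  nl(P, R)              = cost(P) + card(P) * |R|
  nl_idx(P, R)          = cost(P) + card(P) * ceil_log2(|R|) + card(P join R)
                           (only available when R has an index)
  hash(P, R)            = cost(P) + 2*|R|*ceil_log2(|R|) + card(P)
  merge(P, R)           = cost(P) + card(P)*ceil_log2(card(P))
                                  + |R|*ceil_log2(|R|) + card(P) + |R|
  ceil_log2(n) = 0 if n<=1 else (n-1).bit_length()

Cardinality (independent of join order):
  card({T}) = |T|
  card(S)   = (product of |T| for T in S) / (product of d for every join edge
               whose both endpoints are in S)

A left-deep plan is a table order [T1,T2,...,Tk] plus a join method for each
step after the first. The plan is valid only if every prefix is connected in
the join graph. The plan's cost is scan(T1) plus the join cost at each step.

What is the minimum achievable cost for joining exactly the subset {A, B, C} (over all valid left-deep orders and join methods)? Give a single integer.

Selinger DP over subsets of {A,B,C}:
  {C}: scan cost=300, card=300
  {B}: scan cost=250, card=250
  {A}: scan cost=80, card=80
  {BC}: card=37500; try (B,hash)→4600, (C,merge)→5500, (B,merge)→5550, (C,hash)→5900, (C,nl)→75250, (B,nl)→75300; best=4600 via (B,hash)
  {AC}: card=960; try (A,hash)→1720, (A,nl_idx)→3360, (C,merge)→3720, (A,merge)→3940, (C,hash)→5560, (C,nl)→24080 …(+1); best=1720 via (A,hash)
  {ABC}: card=120000; try (B,hash)→6680, (B,merge)→14530, (A,hash)→43220, (B,nl)→241720, (A,nl_idx)→387100, (A,merge)→642740 …(+1); best=6680 via (B,hash)

6680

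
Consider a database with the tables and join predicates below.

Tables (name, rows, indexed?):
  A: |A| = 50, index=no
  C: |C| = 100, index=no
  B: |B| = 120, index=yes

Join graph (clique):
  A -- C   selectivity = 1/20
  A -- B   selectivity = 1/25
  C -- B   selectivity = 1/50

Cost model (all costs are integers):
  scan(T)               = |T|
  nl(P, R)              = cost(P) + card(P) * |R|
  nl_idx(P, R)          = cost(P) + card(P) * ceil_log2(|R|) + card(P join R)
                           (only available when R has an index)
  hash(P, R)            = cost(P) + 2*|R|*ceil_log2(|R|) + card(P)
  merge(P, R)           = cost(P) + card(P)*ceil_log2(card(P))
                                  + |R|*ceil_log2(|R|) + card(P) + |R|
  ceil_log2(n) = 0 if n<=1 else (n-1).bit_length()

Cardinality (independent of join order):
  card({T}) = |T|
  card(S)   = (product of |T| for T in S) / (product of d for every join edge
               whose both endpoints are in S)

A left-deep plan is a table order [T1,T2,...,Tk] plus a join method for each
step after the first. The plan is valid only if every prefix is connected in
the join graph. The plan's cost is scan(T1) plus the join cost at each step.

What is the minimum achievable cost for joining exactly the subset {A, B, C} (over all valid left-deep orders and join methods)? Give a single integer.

Selinger DP over subsets of {A,B,C}:
  {A}: scan cost=50, card=50
  {C}: scan cost=100, card=100
  {B}: scan cost=120, card=120
  {AC}: card=250; try (A,hash)→800, (C,merge)→1200, (A,merge)→1250, (C,hash)→1500, (C,nl)→5050, (A,nl)→5100; best=800 via (A,hash)
  {AB}: card=240; try (B,nl_idx)→640, (A,hash)→840, (B,merge)→1360, (A,merge)→1430, (B,hash)→1780, (B,nl)→6050 …(+1); best=640 via (B,nl_idx)
  {BC}: card=240; try (B,nl_idx)→1040, (C,hash)→1640, (B,merge)→1860, (C,merge)→1880, (B,hash)→1880, (B,nl)→12100 …(+1); best=1040 via (B,nl_idx)
  {ABC}: card=24; try (A,hash)→1880, (C,hash)→2280, (B,nl_idx)→2574, (B,hash)→2730, (A,merge)→3550, (C,merge)→3600 …(+4); best=1880 via (A,hash)

1880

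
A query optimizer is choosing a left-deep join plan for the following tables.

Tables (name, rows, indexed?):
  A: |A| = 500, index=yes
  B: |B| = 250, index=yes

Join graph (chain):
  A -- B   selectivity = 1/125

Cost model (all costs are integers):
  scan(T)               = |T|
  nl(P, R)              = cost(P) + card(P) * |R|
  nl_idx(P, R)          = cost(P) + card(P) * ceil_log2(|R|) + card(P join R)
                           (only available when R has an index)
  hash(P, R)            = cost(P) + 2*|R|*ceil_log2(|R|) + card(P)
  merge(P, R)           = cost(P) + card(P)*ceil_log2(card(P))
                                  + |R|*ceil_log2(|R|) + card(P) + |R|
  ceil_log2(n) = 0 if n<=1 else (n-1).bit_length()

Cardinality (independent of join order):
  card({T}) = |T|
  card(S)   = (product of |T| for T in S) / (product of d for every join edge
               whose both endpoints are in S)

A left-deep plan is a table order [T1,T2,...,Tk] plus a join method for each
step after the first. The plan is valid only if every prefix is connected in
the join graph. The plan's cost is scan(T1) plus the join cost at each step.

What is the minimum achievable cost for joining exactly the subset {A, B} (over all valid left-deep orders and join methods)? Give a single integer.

Selinger DP over subsets of {A,B}:
  {A}: scan cost=500, card=500
  {B}: scan cost=250, card=250
  {AB}: card=1000; try (A,nl_idx)→3500, (B,hash)→5000, (B,nl_idx)→5500, (A,merge)→7500, (B,merge)→7750, (A,hash)→9500 …(+2); best=3500 via (A,nl_idx)

3500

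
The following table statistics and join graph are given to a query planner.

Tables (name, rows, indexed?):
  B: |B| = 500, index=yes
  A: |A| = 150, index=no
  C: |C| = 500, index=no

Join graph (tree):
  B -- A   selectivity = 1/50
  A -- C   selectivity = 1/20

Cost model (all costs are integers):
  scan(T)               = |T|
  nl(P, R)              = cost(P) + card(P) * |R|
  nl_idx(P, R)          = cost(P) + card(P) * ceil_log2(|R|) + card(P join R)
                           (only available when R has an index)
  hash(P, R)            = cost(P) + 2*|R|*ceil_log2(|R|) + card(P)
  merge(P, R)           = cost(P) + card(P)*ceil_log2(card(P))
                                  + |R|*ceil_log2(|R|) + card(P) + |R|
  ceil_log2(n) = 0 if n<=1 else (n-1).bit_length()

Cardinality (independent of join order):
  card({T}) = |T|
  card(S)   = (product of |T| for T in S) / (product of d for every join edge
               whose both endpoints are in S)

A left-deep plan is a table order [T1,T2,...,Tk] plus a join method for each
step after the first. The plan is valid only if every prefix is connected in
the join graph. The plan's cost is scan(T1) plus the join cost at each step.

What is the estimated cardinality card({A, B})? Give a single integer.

Tables in S: A(150), B(500)
Edges inside S: B-A(d=50)
numerator = 150 * 500 = 75000
denominator = 50 = 50
card(S) = 75000 / 50 = 1500

1500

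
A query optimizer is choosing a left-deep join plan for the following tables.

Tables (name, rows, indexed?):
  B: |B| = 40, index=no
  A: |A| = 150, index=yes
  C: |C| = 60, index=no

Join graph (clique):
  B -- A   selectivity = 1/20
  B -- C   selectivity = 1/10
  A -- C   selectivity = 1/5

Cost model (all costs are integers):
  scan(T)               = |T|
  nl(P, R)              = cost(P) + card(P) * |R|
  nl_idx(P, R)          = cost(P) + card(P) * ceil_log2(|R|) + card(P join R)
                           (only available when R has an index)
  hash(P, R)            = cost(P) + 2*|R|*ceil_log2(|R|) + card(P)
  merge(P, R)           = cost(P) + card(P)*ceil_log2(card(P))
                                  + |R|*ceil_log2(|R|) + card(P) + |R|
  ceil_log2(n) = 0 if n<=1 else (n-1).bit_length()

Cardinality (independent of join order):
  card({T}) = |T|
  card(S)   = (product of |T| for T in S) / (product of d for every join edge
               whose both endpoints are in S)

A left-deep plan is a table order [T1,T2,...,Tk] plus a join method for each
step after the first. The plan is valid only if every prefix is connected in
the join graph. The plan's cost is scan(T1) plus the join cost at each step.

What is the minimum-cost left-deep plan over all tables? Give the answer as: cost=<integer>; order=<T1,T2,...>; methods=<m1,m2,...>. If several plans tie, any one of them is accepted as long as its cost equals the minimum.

Selinger DP (subsets sized 1..n):
  {B}: scan cost=40, card=40
  {A}: scan cost=150, card=150
  {C}: scan cost=60, card=60
  {AB}: card=300; try (A,nl_idx)→660, (B,hash)→780, (A,merge)→1670, (B,merge)→1780, (A,hash)→2480, (A,nl)→6040 …(+1); best=660 via (A,nl_idx)
  {BC}: card=240; try (B,hash)→600, (C,merge)→740, (B,merge)→760, (C,hash)→800, (C,nl)→2440, (B,nl)→2460; best=600 via (B,hash)
  {AC}: card=1800; try (C,hash)→1020, (A,merge)→1830, (C,merge)→1920, (A,nl_idx)→2340, (A,hash)→2520, (A,nl)→9060 …(+1); best=1020 via (C,hash)
  {ABC}: card=360; try (C,hash)→1680, (A,nl_idx)→2880, (A,hash)→3240, (B,hash)→3300, (C,merge)→4080, (A,merge)→4110 …(+4); best=1680 via (C,hash)

cost=1680; order=B,A,C; methods=nl_idx,hash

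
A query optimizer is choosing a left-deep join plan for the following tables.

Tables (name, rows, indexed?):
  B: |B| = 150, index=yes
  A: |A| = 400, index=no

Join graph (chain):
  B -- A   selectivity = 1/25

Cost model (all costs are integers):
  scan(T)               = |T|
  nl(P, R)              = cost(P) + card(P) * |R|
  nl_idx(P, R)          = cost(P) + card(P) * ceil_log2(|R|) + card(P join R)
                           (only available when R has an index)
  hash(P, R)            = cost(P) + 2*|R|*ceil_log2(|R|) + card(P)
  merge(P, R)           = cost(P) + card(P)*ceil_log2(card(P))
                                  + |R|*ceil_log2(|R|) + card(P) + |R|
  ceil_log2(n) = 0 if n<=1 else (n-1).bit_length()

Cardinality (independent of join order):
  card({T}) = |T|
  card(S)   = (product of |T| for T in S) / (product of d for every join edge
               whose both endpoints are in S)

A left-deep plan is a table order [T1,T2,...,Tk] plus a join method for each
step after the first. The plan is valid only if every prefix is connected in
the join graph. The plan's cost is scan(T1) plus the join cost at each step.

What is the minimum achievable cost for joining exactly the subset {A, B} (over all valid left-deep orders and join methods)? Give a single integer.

Selinger DP over subsets of {A,B}:
  {B}: scan cost=150, card=150
  {A}: scan cost=400, card=400
  {AB}: card=2400; try (B,hash)→3200, (A,merge)→5500, (B,merge)→5750, (B,nl_idx)→6000, (A,hash)→7500, (A,nl)→60150 …(+1); best=3200 via (B,hash)

3200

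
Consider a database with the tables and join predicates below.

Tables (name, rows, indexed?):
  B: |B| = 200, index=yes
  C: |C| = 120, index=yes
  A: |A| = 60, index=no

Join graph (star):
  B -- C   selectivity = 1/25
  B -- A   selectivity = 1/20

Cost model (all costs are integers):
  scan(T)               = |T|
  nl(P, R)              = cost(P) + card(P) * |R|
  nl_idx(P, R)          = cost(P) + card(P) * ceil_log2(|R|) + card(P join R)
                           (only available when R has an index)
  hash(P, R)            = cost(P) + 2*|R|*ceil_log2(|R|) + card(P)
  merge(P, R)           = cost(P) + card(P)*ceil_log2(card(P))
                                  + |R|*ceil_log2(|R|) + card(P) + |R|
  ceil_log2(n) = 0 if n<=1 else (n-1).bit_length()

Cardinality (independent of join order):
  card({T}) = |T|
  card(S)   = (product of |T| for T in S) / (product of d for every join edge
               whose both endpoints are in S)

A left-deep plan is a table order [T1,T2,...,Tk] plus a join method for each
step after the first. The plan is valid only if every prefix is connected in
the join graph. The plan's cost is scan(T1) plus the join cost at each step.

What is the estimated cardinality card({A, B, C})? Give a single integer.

2880

Tables in S: A(60), B(200), C(120)
Edges inside S: B-C(d=25), B-A(d=20)
numerator = 60 * 200 * 120 = 1440000
denominator = 25 * 20 = 500
card(S) = 1440000 / 500 = 2880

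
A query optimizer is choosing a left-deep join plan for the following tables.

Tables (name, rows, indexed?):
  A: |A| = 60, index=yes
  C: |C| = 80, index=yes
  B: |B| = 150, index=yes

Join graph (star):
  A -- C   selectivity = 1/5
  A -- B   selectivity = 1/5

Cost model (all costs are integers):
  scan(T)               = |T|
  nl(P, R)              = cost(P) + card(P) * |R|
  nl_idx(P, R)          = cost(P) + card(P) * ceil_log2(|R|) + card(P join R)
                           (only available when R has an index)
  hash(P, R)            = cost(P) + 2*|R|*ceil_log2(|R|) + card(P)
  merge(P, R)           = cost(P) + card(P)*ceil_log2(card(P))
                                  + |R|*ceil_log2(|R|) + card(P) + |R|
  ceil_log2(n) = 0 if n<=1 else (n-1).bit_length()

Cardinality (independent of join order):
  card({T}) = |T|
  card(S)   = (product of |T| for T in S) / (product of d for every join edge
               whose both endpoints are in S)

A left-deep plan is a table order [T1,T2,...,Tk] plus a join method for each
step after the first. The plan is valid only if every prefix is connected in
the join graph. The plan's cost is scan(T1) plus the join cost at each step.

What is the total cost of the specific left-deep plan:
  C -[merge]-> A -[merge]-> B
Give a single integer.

step 1: scan C: cost=80, card=80
step 2: join A via merge
    card(P join A) = 80*60/(5) = 960
    cost = 80 + 80*7 + 60*6 + 80 + 60 = 1140
step 3: join B via merge
    card(P join B) = 960*150/(5) = 28800
    cost = 1140 + 960*10 + 150*8 + 960 + 150 = 13050

13050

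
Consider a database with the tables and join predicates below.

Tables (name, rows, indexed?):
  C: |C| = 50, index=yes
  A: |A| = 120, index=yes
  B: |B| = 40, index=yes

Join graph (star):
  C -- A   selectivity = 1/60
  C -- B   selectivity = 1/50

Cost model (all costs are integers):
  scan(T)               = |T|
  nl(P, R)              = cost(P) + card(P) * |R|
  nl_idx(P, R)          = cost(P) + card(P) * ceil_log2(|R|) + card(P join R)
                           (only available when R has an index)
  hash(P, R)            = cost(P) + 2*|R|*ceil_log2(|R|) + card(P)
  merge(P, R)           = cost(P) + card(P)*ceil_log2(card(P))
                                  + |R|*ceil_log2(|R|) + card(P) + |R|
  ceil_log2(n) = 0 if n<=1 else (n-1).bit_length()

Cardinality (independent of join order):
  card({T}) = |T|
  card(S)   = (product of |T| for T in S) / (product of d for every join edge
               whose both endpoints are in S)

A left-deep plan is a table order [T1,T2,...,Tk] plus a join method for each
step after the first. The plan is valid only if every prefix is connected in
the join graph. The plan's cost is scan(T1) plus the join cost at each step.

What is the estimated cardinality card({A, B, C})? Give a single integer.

80

Tables in S: A(120), B(40), C(50)
Edges inside S: C-A(d=60), C-B(d=50)
numerator = 120 * 40 * 50 = 240000
denominator = 60 * 50 = 3000
card(S) = 240000 / 3000 = 80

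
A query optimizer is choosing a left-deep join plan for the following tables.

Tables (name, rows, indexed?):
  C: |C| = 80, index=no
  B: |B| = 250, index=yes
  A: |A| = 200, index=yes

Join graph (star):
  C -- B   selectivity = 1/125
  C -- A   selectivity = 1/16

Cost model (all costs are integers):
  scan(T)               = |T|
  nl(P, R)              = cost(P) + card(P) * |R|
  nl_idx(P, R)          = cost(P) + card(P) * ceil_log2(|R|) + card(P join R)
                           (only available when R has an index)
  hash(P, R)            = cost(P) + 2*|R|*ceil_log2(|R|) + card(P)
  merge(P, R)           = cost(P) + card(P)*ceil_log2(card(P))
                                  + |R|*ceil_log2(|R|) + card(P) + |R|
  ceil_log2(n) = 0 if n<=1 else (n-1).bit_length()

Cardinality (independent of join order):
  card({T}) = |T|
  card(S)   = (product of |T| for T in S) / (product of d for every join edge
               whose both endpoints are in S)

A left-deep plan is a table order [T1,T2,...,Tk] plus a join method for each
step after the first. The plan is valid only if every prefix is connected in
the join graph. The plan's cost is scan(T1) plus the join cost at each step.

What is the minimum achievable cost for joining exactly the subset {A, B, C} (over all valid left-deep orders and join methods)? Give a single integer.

4120

Selinger DP over subsets of {A,B,C}:
  {C}: scan cost=80, card=80
  {B}: scan cost=250, card=250
  {A}: scan cost=200, card=200
  {BC}: card=160; try (B,nl_idx)→880, (C,hash)→1620, (B,merge)→2970, (C,merge)→3140, (B,hash)→4160, (B,nl)→20080 …(+1); best=880 via (B,nl_idx)
  {AC}: card=1000; try (C,hash)→1520, (A,nl_idx)→1720, (A,merge)→2520, (C,merge)→2640, (A,hash)→3360, (A,nl)→16080 …(+1); best=1520 via (C,hash)
  {ABC}: card=2000; try (A,merge)→4120, (A,nl_idx)→4160, (A,hash)→4240, (B,hash)→6520, (B,nl_idx)→11520, (B,merge)→14770 …(+2); best=4120 via (A,merge)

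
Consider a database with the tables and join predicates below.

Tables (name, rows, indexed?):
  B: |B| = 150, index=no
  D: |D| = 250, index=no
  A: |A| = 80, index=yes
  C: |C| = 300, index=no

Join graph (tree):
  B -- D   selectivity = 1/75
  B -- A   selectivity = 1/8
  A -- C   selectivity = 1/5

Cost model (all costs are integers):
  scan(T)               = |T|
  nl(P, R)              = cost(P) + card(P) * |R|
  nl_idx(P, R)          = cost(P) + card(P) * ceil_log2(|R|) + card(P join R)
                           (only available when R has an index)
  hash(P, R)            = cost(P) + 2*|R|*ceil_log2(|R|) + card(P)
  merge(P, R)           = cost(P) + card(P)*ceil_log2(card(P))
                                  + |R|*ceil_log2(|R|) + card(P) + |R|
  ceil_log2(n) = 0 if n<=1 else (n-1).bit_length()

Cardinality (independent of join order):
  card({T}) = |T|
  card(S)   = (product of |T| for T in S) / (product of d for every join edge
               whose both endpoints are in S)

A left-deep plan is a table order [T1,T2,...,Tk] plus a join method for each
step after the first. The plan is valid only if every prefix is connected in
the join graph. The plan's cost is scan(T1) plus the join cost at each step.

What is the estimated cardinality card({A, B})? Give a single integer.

Tables in S: A(80), B(150)
Edges inside S: B-A(d=8)
numerator = 80 * 150 = 12000
denominator = 8 = 8
card(S) = 12000 / 8 = 1500

1500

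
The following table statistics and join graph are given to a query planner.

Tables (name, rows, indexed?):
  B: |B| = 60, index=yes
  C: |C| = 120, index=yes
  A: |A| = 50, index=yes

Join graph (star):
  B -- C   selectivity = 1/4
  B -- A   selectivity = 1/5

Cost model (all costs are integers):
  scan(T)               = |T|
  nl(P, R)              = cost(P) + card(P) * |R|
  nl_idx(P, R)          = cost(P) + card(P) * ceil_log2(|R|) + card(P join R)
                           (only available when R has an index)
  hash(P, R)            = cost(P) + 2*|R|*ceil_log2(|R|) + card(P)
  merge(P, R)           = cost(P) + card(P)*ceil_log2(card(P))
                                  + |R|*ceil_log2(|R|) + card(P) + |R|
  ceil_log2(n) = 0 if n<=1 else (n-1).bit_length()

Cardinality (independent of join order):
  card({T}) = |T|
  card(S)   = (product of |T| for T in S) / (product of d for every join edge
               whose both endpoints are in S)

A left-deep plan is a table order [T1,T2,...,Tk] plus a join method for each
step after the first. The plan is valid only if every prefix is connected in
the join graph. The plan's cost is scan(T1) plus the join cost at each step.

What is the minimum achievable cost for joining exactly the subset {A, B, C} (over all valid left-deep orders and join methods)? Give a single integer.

3000

Selinger DP over subsets of {A,B,C}:
  {B}: scan cost=60, card=60
  {C}: scan cost=120, card=120
  {A}: scan cost=50, card=50
  {BC}: card=1800; try (B,hash)→960, (C,merge)→1440, (B,merge)→1500, (C,hash)→1800, (C,nl_idx)→2280, (B,nl_idx)→2640 …(+2); best=960 via (B,hash)
  {AB}: card=600; try (A,hash)→720, (B,hash)→820, (B,merge)→820, (A,merge)→830, (B,nl_idx)→950, (A,nl_idx)→1020 …(+2); best=720 via (A,hash)
  {ABC}: card=18000; try (C,hash)→3000, (A,hash)→3360, (C,merge)→8280, (A,merge)→22910, (C,nl_idx)→22920, (A,nl_idx)→29760 …(+2); best=3000 via (C,hash)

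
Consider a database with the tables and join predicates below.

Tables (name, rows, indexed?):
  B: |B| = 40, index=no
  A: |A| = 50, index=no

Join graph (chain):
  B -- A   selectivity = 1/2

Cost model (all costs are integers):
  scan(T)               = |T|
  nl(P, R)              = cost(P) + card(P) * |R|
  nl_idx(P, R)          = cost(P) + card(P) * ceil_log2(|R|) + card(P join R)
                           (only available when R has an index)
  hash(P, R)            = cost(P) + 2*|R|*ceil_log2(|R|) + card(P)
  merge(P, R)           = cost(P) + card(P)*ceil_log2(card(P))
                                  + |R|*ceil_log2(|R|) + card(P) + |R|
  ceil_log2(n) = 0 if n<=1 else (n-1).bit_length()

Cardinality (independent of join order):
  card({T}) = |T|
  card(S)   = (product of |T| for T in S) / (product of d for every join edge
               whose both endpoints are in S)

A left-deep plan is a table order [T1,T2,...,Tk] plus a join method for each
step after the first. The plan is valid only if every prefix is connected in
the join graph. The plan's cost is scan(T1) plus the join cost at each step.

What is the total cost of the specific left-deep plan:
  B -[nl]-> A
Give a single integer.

step 1: scan B: cost=40, card=40
step 2: join A via nl
    card(P join A) = 40*50/(2) = 1000
    cost = 40 + 40*50 = 2040

2040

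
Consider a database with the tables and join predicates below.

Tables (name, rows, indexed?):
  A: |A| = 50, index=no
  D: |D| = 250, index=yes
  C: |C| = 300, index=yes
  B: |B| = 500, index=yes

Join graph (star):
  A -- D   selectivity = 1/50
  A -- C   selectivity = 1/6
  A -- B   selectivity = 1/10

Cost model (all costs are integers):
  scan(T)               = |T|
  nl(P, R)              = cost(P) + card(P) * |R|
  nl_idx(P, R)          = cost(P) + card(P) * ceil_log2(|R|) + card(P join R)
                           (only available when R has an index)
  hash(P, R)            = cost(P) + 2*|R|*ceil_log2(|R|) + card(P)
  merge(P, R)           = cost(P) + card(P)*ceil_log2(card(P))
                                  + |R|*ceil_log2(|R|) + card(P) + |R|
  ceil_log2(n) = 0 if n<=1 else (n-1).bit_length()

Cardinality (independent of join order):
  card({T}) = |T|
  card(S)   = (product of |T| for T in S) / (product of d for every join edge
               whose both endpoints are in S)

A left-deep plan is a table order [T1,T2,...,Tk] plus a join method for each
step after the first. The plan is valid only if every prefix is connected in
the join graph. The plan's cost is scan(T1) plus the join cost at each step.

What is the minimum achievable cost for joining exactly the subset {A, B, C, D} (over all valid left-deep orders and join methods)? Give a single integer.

Selinger DP over subsets of {A,B,C,D}:
  {A}: scan cost=50, card=50
  {D}: scan cost=250, card=250
  {C}: scan cost=300, card=300
  {B}: scan cost=500, card=500
  {AD}: card=250; try (D,nl_idx)→700, (A,hash)→1100, (D,merge)→2650, (A,merge)→2850, (D,hash)→4100, (D,nl)→12550 …(+1); best=700 via (D,nl_idx)
  {AC}: card=2500; try (A,hash)→1200, (C,nl_idx)→3000, (C,merge)→3400, (A,merge)→3650, (C,hash)→5500, (C,nl)→15050 …(+1); best=1200 via (A,hash)
  {AB}: card=2500; try (A,hash)→1600, (B,nl_idx)→3000, (B,merge)→5400, (A,merge)→5850, (B,hash)→9100, (B,nl)→25050 …(+1); best=1600 via (A,hash)
  {ACD}: card=12500; try (C,merge)→5950, (C,hash)→6350, (D,hash)→7700, (C,nl_idx)→15450, (D,nl_idx)→33700, (D,merge)→35950 …(+2); best=5950 via (C,merge)
  {ABD}: card=12500; try (B,merge)→7950, (D,hash)→8100, (B,hash)→9950, (B,nl_idx)→15450, (D,nl_idx)→34100, (D,merge)→36350 …(+2); best=7950 via (B,merge)
  {ABC}: card=125000; try (C,hash)→9500, (B,hash)→12700, (C,merge)→37100, (B,merge)→38700, (B,nl_idx)→148700, (C,nl_idx)→149100 …(+2); best=9500 via (C,hash)
  {ABCD}: card=625000; try (C,hash)→25850, (B,hash)→27450, (D,hash)→138500, (C,merge)→198450, (B,merge)→198450, (B,nl_idx)→743450 …(+6); best=25850 via (C,hash)

25850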